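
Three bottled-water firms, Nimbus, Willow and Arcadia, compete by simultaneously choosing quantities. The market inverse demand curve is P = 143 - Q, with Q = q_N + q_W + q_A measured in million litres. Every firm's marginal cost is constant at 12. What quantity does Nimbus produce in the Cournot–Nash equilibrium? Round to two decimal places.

32.75

Each firm earns π_i = (143 - Q)q_i - 12q_i.
First-order condition (treating rivals' output as given): 131 - 2q_i - Σ_{j≠i} q_j = 0.
With identical firms every q_j equals q_i, so Σ_{j≠i} q_j = 2q_i and 131 = 4q_i, giving q_i = 131/4.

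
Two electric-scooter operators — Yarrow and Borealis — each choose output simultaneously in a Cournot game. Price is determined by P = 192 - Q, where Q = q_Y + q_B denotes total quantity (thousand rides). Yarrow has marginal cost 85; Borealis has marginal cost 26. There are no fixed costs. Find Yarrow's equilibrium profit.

256

Yarrow's profit: π_Y = (192 - Q)q_Y - (85q_Y). Setting ∂π_Y/∂q_Y = 0: 107 - 2q_Y - (q_B) = 0.
Borealis's first-order condition: 166 - 2q_B - (q_Y) = 0.
Best responses: q_Y = (107 - q_B)/2, q_B = (166 - q_Y)/2.
Substituting one into the other gives q_Y = 16 and q_B = 75.
Price P = 192 - 91 = 101.
Yarrow's profit: (101 - 85)·16 = 256.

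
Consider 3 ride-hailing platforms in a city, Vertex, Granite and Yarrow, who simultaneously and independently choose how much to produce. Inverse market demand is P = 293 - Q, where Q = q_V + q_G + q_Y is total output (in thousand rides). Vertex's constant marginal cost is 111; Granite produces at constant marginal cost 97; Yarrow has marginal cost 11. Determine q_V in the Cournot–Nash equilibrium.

17

Vertex's profit: π_V = (293 - Q)q_V - (111q_V). Setting ∂π_V/∂q_V = 0: 182 - 2q_V - (q_G + q_Y) = 0.
Granite's first-order condition: 196 - 2q_G - (q_V + q_Y) = 0.
Yarrow's profit: π_Y = (293 - Q)q_Y - (11q_Y). Setting ∂π_Y/∂q_Y = 0: 282 - 2q_Y - (q_V + q_G) = 0.
Adding the 3 conditions: 660 − 2Q − 2Q = 0, i.e. Q = 165.
Back-substituting: q_V = (182 − 165) = 17, q_G = (196 − 165) = 31, q_Y = (282 − 165) = 117.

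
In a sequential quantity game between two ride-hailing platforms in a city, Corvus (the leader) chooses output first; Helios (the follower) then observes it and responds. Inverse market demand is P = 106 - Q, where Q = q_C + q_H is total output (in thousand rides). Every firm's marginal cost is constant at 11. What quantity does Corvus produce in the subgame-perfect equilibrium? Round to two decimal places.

47.50

Solve by backward induction. Given q_C, the follower Helios maximises π_H = (106 - q_C - q_H)q_H - 11q_H.
Follower FOC: 95 - q_C - 2q_H = 0, so q_H(q_C) = (95 - q_C)/2.
The leader anticipates this reaction. Substituting into P = 106 - Q gives P = 117/2 - (1/2)q_C, so π_C = (117/2 - (1/2)q_C)q_C - 11q_C.
Maximising: ∂π_C/∂q_C = 95/2 - q_C = 0, giving q_C = 95/2.
Then q_H = (95 - 95/2)/2 = 95/4.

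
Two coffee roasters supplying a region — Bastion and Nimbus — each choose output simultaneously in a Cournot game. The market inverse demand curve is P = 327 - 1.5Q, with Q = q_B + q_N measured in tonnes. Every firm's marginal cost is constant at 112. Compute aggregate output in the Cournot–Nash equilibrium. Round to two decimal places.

A representative firm's profit is π_i = q_i(327 - 1.5Q) - 112q_i.
Setting ∂π_i/∂q_i = 0 with rivals' quantities fixed: 215 - 3q_i - (3/2)q_j = 0.
With identical firms every q_j equals q_i, so q_j = q_i and 215 = (9/2)q_i, giving q_i = 430/9.
Total output Q = 430/9 + 430/9 = 860/9.

95.56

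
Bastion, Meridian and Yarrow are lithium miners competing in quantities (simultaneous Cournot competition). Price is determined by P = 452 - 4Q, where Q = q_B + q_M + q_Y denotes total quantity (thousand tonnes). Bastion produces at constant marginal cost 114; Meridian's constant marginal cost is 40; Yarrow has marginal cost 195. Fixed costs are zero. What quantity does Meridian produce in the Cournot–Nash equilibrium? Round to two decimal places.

40.06

Bastion's profit: π_B = (452 - 4Q)q_B - (114q_B). Setting ∂π_B/∂q_B = 0: 338 - 8q_B - 4(q_M + q_Y) = 0.
Meridian's profit: π_M = (452 - 4Q)q_M - (40q_M). Setting ∂π_M/∂q_M = 0: 412 - 8q_M - 4(q_B + q_Y) = 0.
Yarrow's profit: π_Y = (452 - 4Q)q_Y - (195q_Y). Setting ∂π_Y/∂q_Y = 0: 257 - 8q_Y - 4(q_B + q_M) = 0.
Adding the 3 conditions: 1007 − 8Q − 8Q = 0, i.e. Q = 1007/16.
Back-substituting: q_B = (338 − 1007/4)/4 = 345/16, q_M = (412 − 1007/4)/4 = 641/16, q_Y = (257 − 1007/4)/4 = 21/16.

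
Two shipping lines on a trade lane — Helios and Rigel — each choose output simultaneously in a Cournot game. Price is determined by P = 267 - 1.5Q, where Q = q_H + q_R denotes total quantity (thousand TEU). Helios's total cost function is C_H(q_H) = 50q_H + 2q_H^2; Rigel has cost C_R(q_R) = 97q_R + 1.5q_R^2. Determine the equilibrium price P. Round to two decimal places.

194.87

Helios's profit: π_H = (267 - 1.5Q)q_H - (50q_H + 2q_H²). Setting ∂π_H/∂q_H = 0: 217 - 7q_H - (3/2)(q_R) = 0.
Rigel's profit: π_R = (267 - 1.5Q)q_R - (97q_R + (3/2)q_R²). Setting ∂π_R/∂q_R = 0: 170 - 6q_R - (3/2)(q_H) = 0.
So q_H = (217 - (3/2)q_R)/7 and q_R = (170 - (3/2)q_H)/6.
Substituting one into the other gives q_H = 1396/53 and q_R = 21.7484.
Total output Q = 48.0881, so price P = 267 - (3/2)·48.0881 = 194.8679.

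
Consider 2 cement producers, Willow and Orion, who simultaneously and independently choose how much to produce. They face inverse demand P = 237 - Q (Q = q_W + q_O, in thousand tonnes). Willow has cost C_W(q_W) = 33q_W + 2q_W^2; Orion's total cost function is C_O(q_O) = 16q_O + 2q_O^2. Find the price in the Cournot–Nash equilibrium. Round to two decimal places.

Willow's profit: π_W = (237 - Q)q_W - (33q_W + 2q_W²). Setting ∂π_W/∂q_W = 0: 204 - 6q_W - (q_O) = 0.
Orion's profit: π_O = (237 - Q)q_O - (16q_O + 2q_O²). Setting ∂π_O/∂q_O = 0: 221 - 6q_O - (q_W) = 0.
So q_W = (204 - q_O)/6 and q_O = (221 - q_W)/6.
Substituting one into the other gives q_W = 1003/35 and q_O = 1122/35.
Total output Q = 425/7, so price P = 237 - 425/7 = 1234/7.

176.29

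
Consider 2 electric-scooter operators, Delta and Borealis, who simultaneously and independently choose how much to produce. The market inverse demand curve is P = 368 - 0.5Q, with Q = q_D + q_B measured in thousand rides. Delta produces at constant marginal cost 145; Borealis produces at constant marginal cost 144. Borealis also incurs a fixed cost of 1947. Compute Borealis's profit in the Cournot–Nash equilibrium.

9303

Delta's profit: π_D = (368 - 0.5Q)q_D - (145q_D). Setting ∂π_D/∂q_D = 0: 223 - q_D - (1/2)(q_B) = 0.
Borealis's first-order condition: 224 - q_B - (1/2)(q_D) = 0.
Best responses: q_D = (223 - (1/2)q_B), q_B = (224 - (1/2)q_D).
Solving the pair: q_D = 148, q_B = 150.
Price P = 368 - (1/2)·298 = 219.
Borealis's profit: (219 - 144)·150 - 1947 = 9303.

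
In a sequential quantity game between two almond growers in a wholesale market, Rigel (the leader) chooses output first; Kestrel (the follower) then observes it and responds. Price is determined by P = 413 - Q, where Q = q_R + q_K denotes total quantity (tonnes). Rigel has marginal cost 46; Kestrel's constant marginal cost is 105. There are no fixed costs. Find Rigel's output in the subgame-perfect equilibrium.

The follower Kestrel best-responds to any q_R: π_K = (413 - Q)q_K - 105q_K.
Follower FOC: 308 - q_R - 2q_K = 0, so q_K(q_R) = (308 - q_R)/2.
The leader anticipates this reaction. Substituting into P = 413 - Q gives P = 259 - (1/2)q_R, so π_R = (259 - (1/2)q_R)q_R - 46q_R.
Leader FOC: 213 - q_R = 0, so q_R = 213.
Then q_K = (308 - 213)/2 = 95/2.

213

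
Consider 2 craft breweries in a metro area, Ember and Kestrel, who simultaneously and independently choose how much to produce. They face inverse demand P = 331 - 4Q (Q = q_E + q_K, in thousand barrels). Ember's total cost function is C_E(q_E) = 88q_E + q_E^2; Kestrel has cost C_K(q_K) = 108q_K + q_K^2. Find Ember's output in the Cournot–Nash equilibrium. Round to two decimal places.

Ember's profit: π_E = (331 - 4Q)q_E - (88q_E + q_E²). Setting ∂π_E/∂q_E = 0: 243 - 10q_E - 4(q_K) = 0.
Kestrel's profit: π_K = (331 - 4Q)q_K - (108q_K + q_K²). Setting ∂π_K/∂q_K = 0: 223 - 10q_K - 4(q_E) = 0.
So q_E = (243 - 4q_K)/10 and q_K = (223 - 4q_E)/10.
Solving the pair: q_E = 769/42, q_K = 629/42.

18.31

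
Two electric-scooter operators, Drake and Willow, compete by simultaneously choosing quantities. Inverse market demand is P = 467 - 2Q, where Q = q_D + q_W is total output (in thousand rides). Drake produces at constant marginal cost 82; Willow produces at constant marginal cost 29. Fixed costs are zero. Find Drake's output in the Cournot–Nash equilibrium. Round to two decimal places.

55.33

Drake's profit: π_D = (467 - 2Q)q_D - (82q_D). Setting ∂π_D/∂q_D = 0: 385 - 4q_D - 2(q_W) = 0.
Willow's profit: π_W = (467 - 2Q)q_W - (29q_W). Setting ∂π_W/∂q_W = 0: 438 - 4q_W - 2(q_D) = 0.
Rearranging gives the reaction functions q_D = (385 - 2q_W)/4 and q_W = (438 - 2q_D)/4.
Substituting one into the other gives q_D = 166/3 and q_W = 491/6.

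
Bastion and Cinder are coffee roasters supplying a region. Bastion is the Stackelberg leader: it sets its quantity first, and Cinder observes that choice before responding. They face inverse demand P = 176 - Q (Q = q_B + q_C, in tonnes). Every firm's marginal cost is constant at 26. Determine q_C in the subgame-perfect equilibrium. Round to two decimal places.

Solve by backward induction. Given q_B, the follower Cinder maximises π_C = (176 - q_B - q_C)q_C - 26q_C.
Setting the follower's marginal profit to zero, 150 - q_B - 2q_C = 0, i.e. q_C = (150 - q_B)/2.
The leader anticipates this reaction. Substituting into P = 176 - Q gives P = 101 - (1/2)q_B, so π_B = (101 - (1/2)q_B)q_B - 26q_B.
Maximising: ∂π_B/∂q_B = 75 - q_B = 0, giving q_B = 75.
Then q_C = (150 - 75)/2 = 75/2.

37.50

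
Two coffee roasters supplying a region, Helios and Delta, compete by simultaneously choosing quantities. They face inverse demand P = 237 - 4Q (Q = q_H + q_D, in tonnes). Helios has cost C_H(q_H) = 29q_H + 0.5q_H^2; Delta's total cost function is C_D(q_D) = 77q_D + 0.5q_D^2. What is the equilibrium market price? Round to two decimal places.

Helios's profit: π_H = (237 - 4Q)q_H - (29q_H + (1/2)q_H²). Setting ∂π_H/∂q_H = 0: 208 - 9q_H - 4(q_D) = 0.
Delta's first-order condition: 160 - 9q_D - 4(q_H) = 0.
Rearranging gives the reaction functions q_H = (208 - 4q_D)/9 and q_D = (160 - 4q_H)/9.
Solving the pair: q_H = 1232/65, q_D = 608/65.
Total output Q = 368/13, so price P = 237 - 4·(368/13) = 1609/13.

123.77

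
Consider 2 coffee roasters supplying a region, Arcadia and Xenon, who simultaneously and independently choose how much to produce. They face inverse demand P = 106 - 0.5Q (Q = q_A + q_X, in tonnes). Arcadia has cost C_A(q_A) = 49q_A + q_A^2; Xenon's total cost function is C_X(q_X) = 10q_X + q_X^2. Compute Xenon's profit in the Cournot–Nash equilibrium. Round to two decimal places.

Arcadia's profit: π_A = (106 - 0.5Q)q_A - (49q_A + q_A²). Setting ∂π_A/∂q_A = 0: 57 - 3q_A - (1/2)(q_X) = 0.
Xenon's profit: π_X = (106 - 0.5Q)q_X - (10q_X + q_X²). Setting ∂π_X/∂q_X = 0: 96 - 3q_X - (1/2)(q_A) = 0.
So q_A = (57 - (1/2)q_X)/3 and q_X = (96 - (1/2)q_A)/3.
Substituting one into the other gives q_A = 492/35 and q_X = 1038/35.
Price P = 106 - (1/2)·(306/7) = 589/7.
Xenon's profit: (589/7)·(1038/35) - 10·(1038/35) - (1038/35)² = 1319.3192.

1319.32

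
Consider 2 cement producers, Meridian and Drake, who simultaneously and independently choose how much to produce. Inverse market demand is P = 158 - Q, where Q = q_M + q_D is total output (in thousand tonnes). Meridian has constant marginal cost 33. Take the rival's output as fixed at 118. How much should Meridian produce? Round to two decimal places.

With the rival's output fixed at 118, Meridian's profit is π_M = (158 - 118 - q_M)q_M - (33q_M) = (40 - q_M)q_M - (33q_M).
∂π_M/∂q_M = 7 - 2q_M = 0, so q_M = 7/2.

3.50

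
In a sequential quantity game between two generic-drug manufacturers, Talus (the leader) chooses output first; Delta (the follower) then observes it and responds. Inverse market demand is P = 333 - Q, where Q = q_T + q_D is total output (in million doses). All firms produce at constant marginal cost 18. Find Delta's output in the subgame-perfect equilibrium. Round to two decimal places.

Solve by backward induction. Given q_T, the follower Delta maximises π_D = (333 - q_T - q_D)q_D - 18q_D.
∂π_D/∂q_D = 315 - q_T - 2q_D = 0 gives the reaction function q_D = (315 - q_T)/2.
Talus substitutes q_D(q_T) into its own profit: π_T = q_T(333 - q_T - (315 - q_T)/2) - 18q_T = (351/2 - (1/2)q_T)q_T - 18q_T.
The leader's first-order condition 315/2 - q_T = 0 yields q_T = 315/2.
Then q_D = (315 - 315/2)/2 = 315/4.

78.75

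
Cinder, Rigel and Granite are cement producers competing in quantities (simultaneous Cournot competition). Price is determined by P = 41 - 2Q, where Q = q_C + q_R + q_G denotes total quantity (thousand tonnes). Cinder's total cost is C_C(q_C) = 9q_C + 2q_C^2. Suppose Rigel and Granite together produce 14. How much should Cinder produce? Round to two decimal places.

0.50

With rivals' combined output fixed at 14, Cinder's profit is π_C = (41 - 2·14 - 2q_C)q_C - (9q_C + 2q_C²) = (13 - 2q_C)q_C - (9q_C + 2q_C²).
∂π_C/∂q_C = 4 - 8q_C = 0, so q_C = 1/2.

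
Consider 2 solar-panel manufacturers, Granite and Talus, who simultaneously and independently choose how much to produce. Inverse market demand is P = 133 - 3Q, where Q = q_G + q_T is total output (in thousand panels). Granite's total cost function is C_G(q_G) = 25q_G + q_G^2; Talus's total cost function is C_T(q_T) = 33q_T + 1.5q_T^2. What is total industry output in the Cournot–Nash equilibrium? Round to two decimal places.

Granite's profit: π_G = (133 - 3Q)q_G - (25q_G + q_G²). Setting ∂π_G/∂q_G = 0: 108 - 8q_G - 3(q_T) = 0.
Talus's profit: π_T = (133 - 3Q)q_T - (33q_T + (3/2)q_T²). Setting ∂π_T/∂q_T = 0: 100 - 9q_T - 3(q_G) = 0.
Best responses: q_G = (108 - 3q_T)/8, q_T = (100 - 3q_G)/9.
Solving the pair: q_G = 32/3, q_T = 68/9.
Total output Q = 32/3 + 68/9 = 164/9.

18.22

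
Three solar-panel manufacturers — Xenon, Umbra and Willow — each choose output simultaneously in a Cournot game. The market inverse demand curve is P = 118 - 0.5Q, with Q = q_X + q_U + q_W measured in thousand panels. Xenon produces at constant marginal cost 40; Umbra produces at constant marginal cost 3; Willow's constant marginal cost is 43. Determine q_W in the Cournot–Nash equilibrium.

16

Xenon's profit: π_X = (118 - 0.5Q)q_X - (40q_X). Setting ∂π_X/∂q_X = 0: 78 - q_X - (1/2)(q_U + q_W) = 0.
Umbra's profit: π_U = (118 - 0.5Q)q_U - (3q_U). Setting ∂π_U/∂q_U = 0: 115 - q_U - (1/2)(q_X + q_W) = 0.
Willow's first-order condition: 75 - q_W - (1/2)(q_X + q_U) = 0.
Summing all 3 equations gives 268 − 2Q = 0, hence Q = 134.
Back-substituting: q_X = (78 − 67)/(1/2) = 22, q_U = (115 − 67)/(1/2) = 96, q_W = (75 − 67)/(1/2) = 16.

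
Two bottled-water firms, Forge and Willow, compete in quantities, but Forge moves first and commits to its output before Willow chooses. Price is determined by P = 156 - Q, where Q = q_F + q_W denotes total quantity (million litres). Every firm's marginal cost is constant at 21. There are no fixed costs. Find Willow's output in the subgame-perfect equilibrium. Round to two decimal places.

Solve by backward induction. Given q_F, the follower Willow maximises π_W = (156 - q_F - q_W)q_W - 21q_W.
Setting the follower's marginal profit to zero, 135 - q_F - 2q_W = 0, i.e. q_W = (135 - q_F)/2.
The leader anticipates this reaction. Substituting into P = 156 - Q gives P = 177/2 - (1/2)q_F, so π_F = (177/2 - (1/2)q_F)q_F - 21q_F.
The leader's first-order condition 135/2 - q_F = 0 yields q_F = 135/2.
Then q_W = (135 - 135/2)/2 = 135/4.

33.75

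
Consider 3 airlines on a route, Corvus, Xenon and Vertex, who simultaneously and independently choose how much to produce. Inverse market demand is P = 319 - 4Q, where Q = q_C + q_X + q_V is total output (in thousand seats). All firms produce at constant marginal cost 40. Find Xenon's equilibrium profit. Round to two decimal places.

Each firm earns π_i = (319 - 4Q)q_i - 40q_i.
First-order condition (treating rivals' output as given): 279 - 8q_i - 4·Σ_{j≠i} q_j = 0.
With identical firms every q_j equals q_i, so Σ_{j≠i} q_j = 2q_i and 279 = 16q_i, giving q_i = 279/16.
Price P = 319 - 4·(837/16) = 439/4.
Xenon's profit: (439/4 - 40)·(279/16) = 1216.2656.

1216.27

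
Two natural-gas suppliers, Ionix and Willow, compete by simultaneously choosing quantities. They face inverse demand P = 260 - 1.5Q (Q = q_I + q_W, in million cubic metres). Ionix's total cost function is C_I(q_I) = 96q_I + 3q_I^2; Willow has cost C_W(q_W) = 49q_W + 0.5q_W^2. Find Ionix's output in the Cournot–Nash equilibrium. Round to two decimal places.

Ionix's profit: π_I = (260 - 1.5Q)q_I - (96q_I + 3q_I²). Setting ∂π_I/∂q_I = 0: 164 - 9q_I - (3/2)(q_W) = 0.
Willow's profit: π_W = (260 - 1.5Q)q_W - (49q_W + (1/2)q_W²). Setting ∂π_W/∂q_W = 0: 211 - 4q_W - (3/2)(q_I) = 0.
So q_I = (164 - (3/2)q_W)/9 and q_W = (211 - (3/2)q_I)/4.
Substituting one into the other gives q_I = 1358/135 and q_W = 48.9778.

10.06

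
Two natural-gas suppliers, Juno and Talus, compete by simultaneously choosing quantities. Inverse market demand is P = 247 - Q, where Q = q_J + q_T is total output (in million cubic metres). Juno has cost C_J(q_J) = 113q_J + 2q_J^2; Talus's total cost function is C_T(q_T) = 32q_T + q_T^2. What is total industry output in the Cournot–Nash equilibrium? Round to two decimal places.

64.22

Juno's profit: π_J = (247 - Q)q_J - (113q_J + 2q_J²). Setting ∂π_J/∂q_J = 0: 134 - 6q_J - (q_T) = 0.
Talus's profit: π_T = (247 - Q)q_T - (32q_T + q_T²). Setting ∂π_T/∂q_T = 0: 215 - 4q_T - (q_J) = 0.
Rearranging gives the reaction functions q_J = (134 - q_T)/6 and q_T = (215 - q_J)/4.
Substituting one into the other gives q_J = 321/23 and q_T = 1156/23.
Total output Q = 321/23 + 1156/23 = 1477/23.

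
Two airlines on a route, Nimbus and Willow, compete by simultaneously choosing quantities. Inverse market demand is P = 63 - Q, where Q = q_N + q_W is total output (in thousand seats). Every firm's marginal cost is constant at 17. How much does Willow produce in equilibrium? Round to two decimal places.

Each firm earns π_i = (63 - Q)q_i - 17q_i.
Setting ∂π_i/∂q_i = 0 with rivals' quantities fixed: 46 - 2q_i - q_j = 0.
With identical firms every q_j equals q_i, so q_j = q_i and 46 = 3q_i, giving q_i = 46/3.

15.33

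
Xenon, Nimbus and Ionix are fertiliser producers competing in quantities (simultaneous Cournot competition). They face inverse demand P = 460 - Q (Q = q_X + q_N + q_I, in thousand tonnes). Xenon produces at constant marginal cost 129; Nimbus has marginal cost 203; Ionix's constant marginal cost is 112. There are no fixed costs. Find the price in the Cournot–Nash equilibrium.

Xenon's profit: π_X = (460 - Q)q_X - (129q_X). Setting ∂π_X/∂q_X = 0: 331 - 2q_X - (q_N + q_I) = 0.
Nimbus's profit: π_N = (460 - Q)q_N - (203q_N). Setting ∂π_N/∂q_N = 0: 257 - 2q_N - (q_X + q_I) = 0.
Ionix's profit: π_I = (460 - Q)q_I - (112q_I). Setting ∂π_I/∂q_I = 0: 348 - 2q_I - (q_X + q_N) = 0.
Adding the 3 first-order conditions: 936 − 4Q = 0, so Q = 234.
Back-substituting: q_X = (331 − 234) = 97, q_N = (257 − 234) = 23, q_I = (348 − 234) = 114.
Total output Q = 234, so price P = 460 - 234 = 226.

226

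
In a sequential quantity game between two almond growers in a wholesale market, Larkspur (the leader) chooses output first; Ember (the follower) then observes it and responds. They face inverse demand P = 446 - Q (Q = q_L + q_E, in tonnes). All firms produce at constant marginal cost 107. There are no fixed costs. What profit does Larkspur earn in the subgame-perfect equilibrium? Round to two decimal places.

14365.13

The follower Ember best-responds to any q_L: π_E = (446 - Q)q_E - 107q_E.
Follower FOC: 339 - q_L - 2q_E = 0, so q_E(q_L) = (339 - q_L)/2.
Larkspur substitutes q_E(q_L) into its own profit: π_L = q_L(446 - q_L - (339 - q_L)/2) - 107q_L = (553/2 - (1/2)q_L)q_L - 107q_L.
The leader's first-order condition 339/2 - q_L = 0 yields q_L = 339/2.
Then q_E = (339 - 339/2)/2 = 339/4.
Price P = 446 - 1017/4 = 767/4.
Larkspur's profit: (767/4 - 107)·(339/2) = 14365.1250.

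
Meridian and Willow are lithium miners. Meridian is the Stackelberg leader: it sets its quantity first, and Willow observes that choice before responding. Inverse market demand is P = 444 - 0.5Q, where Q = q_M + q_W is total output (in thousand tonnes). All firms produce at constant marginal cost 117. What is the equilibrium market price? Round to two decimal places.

The follower Willow best-responds to any q_M: π_W = (444 - 0.5Q)q_W - 117q_W.
Follower FOC: 327 - (1/2)q_M - q_W = 0, so q_W(q_M) = (327 - (1/2)q_M).
The leader anticipates this reaction. Substituting into P = 444 - 0.5Q gives P = 561/2 - (1/4)q_M, so π_M = (561/2 - (1/4)q_M)q_M - 117q_M.
The leader's first-order condition 327/2 - (1/2)q_M = 0 yields q_M = 327.
Then q_W = (327 - (1/2)·327) = 327/2.
Total output Q = 981/2, so price P = 444 - (1/2)·(981/2) = 795/4.

198.75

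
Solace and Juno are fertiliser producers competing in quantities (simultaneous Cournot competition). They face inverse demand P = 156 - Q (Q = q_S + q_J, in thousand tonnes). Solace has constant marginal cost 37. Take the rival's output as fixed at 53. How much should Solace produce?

33

With the rival's output fixed at 53, Solace's profit is π_S = (156 - 53 - q_S)q_S - (37q_S) = (103 - q_S)q_S - (37q_S).
∂π_S/∂q_S = 66 - 2q_S = 0, so q_S = 33.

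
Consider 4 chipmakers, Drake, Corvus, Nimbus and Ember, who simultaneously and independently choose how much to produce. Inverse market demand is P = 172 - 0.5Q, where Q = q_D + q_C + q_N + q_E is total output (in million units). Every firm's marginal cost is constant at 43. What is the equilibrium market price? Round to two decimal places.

A representative firm's profit is π_i = q_i(172 - 0.5Q) - 43q_i.
First-order condition (treating rivals' output as given): 129 - q_i - (1/2)·Σ_{j≠i} q_j = 0.
By symmetry each firm produces the same amount; substituting Σ_{j≠i} q_j = 3q_i yields q_i = 129/(5/2) = 258/5.
Total output Q = 1032/5, so price P = 172 - (1/2)·(1032/5) = 344/5.

68.80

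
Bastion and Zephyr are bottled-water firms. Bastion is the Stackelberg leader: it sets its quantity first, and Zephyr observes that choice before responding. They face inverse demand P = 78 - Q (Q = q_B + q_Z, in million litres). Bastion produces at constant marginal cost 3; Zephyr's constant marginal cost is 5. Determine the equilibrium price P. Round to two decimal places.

22.25

Solve by backward induction. Given q_B, the follower Zephyr maximises π_Z = (78 - q_B - q_Z)q_Z - 5q_Z.
Follower FOC: 73 - q_B - 2q_Z = 0, so q_Z(q_B) = (73 - q_B)/2.
The leader anticipates this reaction. Substituting into P = 78 - Q gives P = 83/2 - (1/2)q_B, so π_B = (83/2 - (1/2)q_B)q_B - 3q_B.
Leader FOC: 77/2 - q_B = 0, so q_B = 77/2.
Then q_Z = (73 - 77/2)/2 = 69/4.
Total output Q = 223/4, so price P = 78 - 223/4 = 89/4.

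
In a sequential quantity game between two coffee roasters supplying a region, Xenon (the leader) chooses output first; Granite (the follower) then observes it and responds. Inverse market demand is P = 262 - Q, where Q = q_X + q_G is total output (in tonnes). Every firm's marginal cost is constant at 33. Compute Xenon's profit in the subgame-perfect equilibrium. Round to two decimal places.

Solve by backward induction. Given q_X, the follower Granite maximises π_G = (262 - q_X - q_G)q_G - 33q_G.
Setting the follower's marginal profit to zero, 229 - q_X - 2q_G = 0, i.e. q_G = (229 - q_X)/2.
Xenon substitutes q_G(q_X) into its own profit: π_X = q_X(262 - q_X - (229 - q_X)/2) - 33q_X = (295/2 - (1/2)q_X)q_X - 33q_X.
Leader FOC: 229/2 - q_X = 0, so q_X = 229/2.
Then q_G = (229 - 229/2)/2 = 229/4.
Price P = 262 - 687/4 = 361/4.
Xenon's profit: (361/4 - 33)·(229/2) = 6555.1250.

6555.13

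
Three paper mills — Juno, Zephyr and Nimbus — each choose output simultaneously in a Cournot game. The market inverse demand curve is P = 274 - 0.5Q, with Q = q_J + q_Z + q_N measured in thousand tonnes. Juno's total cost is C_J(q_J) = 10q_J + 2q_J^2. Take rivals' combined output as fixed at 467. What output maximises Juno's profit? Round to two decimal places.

6.10

With rivals' combined output fixed at 467, Juno's profit is π_J = (274 - (1/2)·467 - (1/2)q_J)q_J - (10q_J + 2q_J²) = (81/2 - (1/2)q_J)q_J - (10q_J + 2q_J²).
∂π_J/∂q_J = 61/2 - 5q_J = 0, so q_J = 61/10.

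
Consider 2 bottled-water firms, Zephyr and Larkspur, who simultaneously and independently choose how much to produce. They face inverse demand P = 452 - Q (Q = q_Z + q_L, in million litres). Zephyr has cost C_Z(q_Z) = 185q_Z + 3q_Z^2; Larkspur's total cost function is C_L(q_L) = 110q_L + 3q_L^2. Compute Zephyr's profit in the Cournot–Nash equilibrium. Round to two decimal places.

Zephyr's profit: π_Z = (452 - Q)q_Z - (185q_Z + 3q_Z²). Setting ∂π_Z/∂q_Z = 0: 267 - 8q_Z - (q_L) = 0.
Larkspur's first-order condition: 342 - 8q_L - (q_Z) = 0.
So q_Z = (267 - q_L)/8 and q_L = (342 - q_Z)/8.
Solving the pair: q_Z = 598/21, q_L = 823/21.
Price P = 452 - 203/3 = 1153/3.
Zephyr's profit: (1153/3)·(598/21) - 185·(598/21) - 3(598/21)² = 3243.5737.

3243.57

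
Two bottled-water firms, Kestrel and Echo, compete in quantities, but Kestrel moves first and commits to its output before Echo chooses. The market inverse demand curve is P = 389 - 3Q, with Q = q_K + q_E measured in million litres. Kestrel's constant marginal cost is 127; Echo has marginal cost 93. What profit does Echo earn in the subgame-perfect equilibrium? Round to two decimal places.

2760.33

Solve by backward induction. Given q_K, the follower Echo maximises π_E = (389 - 3q_K - 3q_E)q_E - 93q_E.
Setting the follower's marginal profit to zero, 296 - 3q_K - 6q_E = 0, i.e. q_E = (296 - 3q_K)/6.
The leader anticipates this reaction. Substituting into P = 389 - 3Q gives P = 241 - (3/2)q_K, so π_K = (241 - (3/2)q_K)q_K - 127q_K.
The leader's first-order condition 114 - 3q_K = 0 yields q_K = 38.
Then q_E = (296 - 3·38)/6 = 91/3.
Price P = 389 - 3·(205/3) = 184.
Echo's profit: (184 - 93)·(91/3) = 2760.3333.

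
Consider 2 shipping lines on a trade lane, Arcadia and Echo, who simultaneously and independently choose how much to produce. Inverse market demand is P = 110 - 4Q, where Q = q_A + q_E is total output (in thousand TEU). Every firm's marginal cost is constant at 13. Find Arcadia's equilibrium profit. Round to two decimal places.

261.36

Each firm earns π_i = (110 - 4Q)q_i - 13q_i.
First-order condition (treating rivals' output as given): 97 - 8q_i - 4q_j = 0.
By symmetry each firm produces the same amount; substituting q_j = q_i yields q_i = 97/12.
Price P = 110 - 4·(97/6) = 136/3.
Arcadia's profit: (136/3 - 13)·(97/12) = 261.3611.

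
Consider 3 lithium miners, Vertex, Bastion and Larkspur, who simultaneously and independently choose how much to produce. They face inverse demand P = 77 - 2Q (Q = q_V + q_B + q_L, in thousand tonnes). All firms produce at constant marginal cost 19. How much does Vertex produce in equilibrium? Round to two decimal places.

7.25

Each firm earns π_i = (77 - 2Q)q_i - 19q_i.
Setting ∂π_i/∂q_i = 0 with rivals' quantities fixed: 58 - 4q_i - 2·Σ_{j≠i} q_j = 0.
With identical firms every q_j equals q_i, so Σ_{j≠i} q_j = 2q_i and 58 = 8q_i, giving q_i = 29/4.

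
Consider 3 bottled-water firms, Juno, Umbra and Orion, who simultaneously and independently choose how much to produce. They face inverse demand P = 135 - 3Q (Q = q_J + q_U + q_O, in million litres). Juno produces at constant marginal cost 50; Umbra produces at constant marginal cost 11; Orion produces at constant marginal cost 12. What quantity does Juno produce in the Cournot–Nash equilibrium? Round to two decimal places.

Juno's profit: π_J = (135 - 3Q)q_J - (50q_J). Setting ∂π_J/∂q_J = 0: 85 - 6q_J - 3(q_U + q_O) = 0.
Umbra's first-order condition: 124 - 6q_U - 3(q_J + q_O) = 0.
Orion's first-order condition: 123 - 6q_O - 3(q_J + q_U) = 0.
Adding the 3 conditions: 332 − 6Q − 6Q = 0, i.e. Q = 83/3.
Back-substituting: q_J = (85 − 83)/3 = 2/3, q_U = (124 − 83)/3 = 41/3, q_O = (123 − 83)/3 = 40/3.

0.67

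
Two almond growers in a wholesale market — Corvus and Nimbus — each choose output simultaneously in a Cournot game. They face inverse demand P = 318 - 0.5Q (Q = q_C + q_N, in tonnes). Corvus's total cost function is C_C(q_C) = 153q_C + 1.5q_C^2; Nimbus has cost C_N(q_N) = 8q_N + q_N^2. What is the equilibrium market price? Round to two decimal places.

254.28

Corvus's profit: π_C = (318 - 0.5Q)q_C - (153q_C + (3/2)q_C²). Setting ∂π_C/∂q_C = 0: 165 - 4q_C - (1/2)(q_N) = 0.
Nimbus's first-order condition: 310 - 3q_N - (1/2)(q_C) = 0.
So q_C = (165 - (1/2)q_N)/4 and q_N = (310 - (1/2)q_C)/3.
Solving the pair: q_C = 1360/47, q_N = 98.5106.
Total output Q = 127.4468, so price P = 318 - (1/2)·127.4468 = 254.2766.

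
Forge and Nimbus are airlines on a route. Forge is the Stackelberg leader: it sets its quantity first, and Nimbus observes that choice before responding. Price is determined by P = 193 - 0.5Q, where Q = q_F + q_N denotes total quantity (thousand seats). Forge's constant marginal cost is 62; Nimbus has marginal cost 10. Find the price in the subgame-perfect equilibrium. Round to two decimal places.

81.75

Solve by backward induction. Given q_F, the follower Nimbus maximises π_N = (193 - (1/2)q_F - (1/2)q_N)q_N - 10q_N.
Follower FOC: 183 - (1/2)q_F - q_N = 0, so q_N(q_F) = (183 - (1/2)q_F).
Forge substitutes q_N(q_F) into its own profit: π_F = q_F(193 - (1/2)q_F - (183 - (1/2)q_F)/2) - 62q_F = (203/2 - (1/4)q_F)q_F - 62q_F.
Maximising: ∂π_F/∂q_F = 79/2 - (1/2)q_F = 0, giving q_F = 79.
Then q_N = (183 - (1/2)·79) = 287/2.
Total output Q = 445/2, so price P = 193 - (1/2)·(445/2) = 327/4.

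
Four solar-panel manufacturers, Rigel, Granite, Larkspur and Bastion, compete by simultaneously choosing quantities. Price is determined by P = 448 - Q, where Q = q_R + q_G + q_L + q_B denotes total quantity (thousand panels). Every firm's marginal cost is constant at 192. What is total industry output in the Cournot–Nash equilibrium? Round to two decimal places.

204.80

Each firm earns π_i = (448 - Q)q_i - 192q_i.
Setting ∂π_i/∂q_i = 0 with rivals' quantities fixed: 256 - 2q_i - Σ_{j≠i} q_j = 0.
With identical firms every q_j equals q_i, so Σ_{j≠i} q_j = 3q_i and 256 = 5q_i, giving q_i = 256/5.
Total output Q = 256/5 + 256/5 + 256/5 + 256/5 = 1024/5.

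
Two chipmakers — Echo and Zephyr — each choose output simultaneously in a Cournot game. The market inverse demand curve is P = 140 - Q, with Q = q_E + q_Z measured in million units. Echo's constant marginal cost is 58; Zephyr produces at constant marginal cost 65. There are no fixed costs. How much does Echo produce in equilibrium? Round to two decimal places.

29.67

Echo's profit: π_E = (140 - Q)q_E - (58q_E). Setting ∂π_E/∂q_E = 0: 82 - 2q_E - (q_Z) = 0.
Zephyr's profit: π_Z = (140 - Q)q_Z - (65q_Z). Setting ∂π_Z/∂q_Z = 0: 75 - 2q_Z - (q_E) = 0.
Rearranging gives the reaction functions q_E = (82 - q_Z)/2 and q_Z = (75 - q_E)/2.
Solving the pair: q_E = 89/3, q_Z = 68/3.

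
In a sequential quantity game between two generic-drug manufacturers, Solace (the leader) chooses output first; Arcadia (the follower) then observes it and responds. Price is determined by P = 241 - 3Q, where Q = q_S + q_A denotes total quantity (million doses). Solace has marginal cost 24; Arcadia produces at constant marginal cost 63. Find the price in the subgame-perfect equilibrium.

88

The follower Arcadia best-responds to any q_S: π_A = (241 - 3Q)q_A - 63q_A.
∂π_A/∂q_A = 178 - 3q_S - 6q_A = 0 gives the reaction function q_A = (178 - 3q_S)/6.
Solace substitutes q_A(q_S) into its own profit: π_S = q_S(241 - 3q_S - (178 - 3q_S)/2) - 24q_S = (152 - (3/2)q_S)q_S - 24q_S.
Maximising: ∂π_S/∂q_S = 128 - 3q_S = 0, giving q_S = 128/3.
Then q_A = (178 - 3·(128/3))/6 = 25/3.
Total output Q = 51, so price P = 241 - 3·51 = 88.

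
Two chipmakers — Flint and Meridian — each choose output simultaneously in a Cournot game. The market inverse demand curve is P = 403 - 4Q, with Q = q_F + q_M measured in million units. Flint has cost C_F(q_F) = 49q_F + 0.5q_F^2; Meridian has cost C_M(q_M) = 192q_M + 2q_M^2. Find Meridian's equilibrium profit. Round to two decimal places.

Flint's profit: π_F = (403 - 4Q)q_F - (49q_F + (1/2)q_F²). Setting ∂π_F/∂q_F = 0: 354 - 9q_F - 4(q_M) = 0.
Meridian's profit: π_M = (403 - 4Q)q_M - (192q_M + 2q_M²). Setting ∂π_M/∂q_M = 0: 211 - 12q_M - 4(q_F) = 0.
Best responses: q_F = (354 - 4q_M)/9, q_M = (211 - 4q_F)/12.
Solving the pair: q_F = 37, q_M = 21/4.
Price P = 403 - 4·(169/4) = 234.
Meridian's profit: 234·(21/4) - 192·(21/4) - 2(21/4)² = 1323/8.

165.38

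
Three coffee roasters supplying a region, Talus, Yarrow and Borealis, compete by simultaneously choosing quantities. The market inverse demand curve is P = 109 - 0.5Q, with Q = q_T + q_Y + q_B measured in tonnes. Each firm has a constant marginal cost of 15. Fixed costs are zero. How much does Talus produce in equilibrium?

47

A representative firm's profit is π_i = q_i(109 - 0.5Q) - 15q_i.
First-order condition (treating rivals' output as given): 94 - q_i - (1/2)·Σ_{j≠i} q_j = 0.
By symmetry each firm produces the same amount; substituting Σ_{j≠i} q_j = 2q_i yields q_i = 94/2 = 47.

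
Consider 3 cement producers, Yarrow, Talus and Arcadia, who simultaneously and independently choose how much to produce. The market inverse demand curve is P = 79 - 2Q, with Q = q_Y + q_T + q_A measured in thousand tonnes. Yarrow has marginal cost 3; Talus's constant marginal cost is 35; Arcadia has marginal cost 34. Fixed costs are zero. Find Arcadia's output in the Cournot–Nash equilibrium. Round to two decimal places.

1.88

Yarrow's profit: π_Y = (79 - 2Q)q_Y - (3q_Y). Setting ∂π_Y/∂q_Y = 0: 76 - 4q_Y - 2(q_T + q_A) = 0.
Talus's profit: π_T = (79 - 2Q)q_T - (35q_T). Setting ∂π_T/∂q_T = 0: 44 - 4q_T - 2(q_Y + q_A) = 0.
Arcadia's profit: π_A = (79 - 2Q)q_A - (34q_A). Setting ∂π_A/∂q_A = 0: 45 - 4q_A - 2(q_Y + q_T) = 0.
Summing all 3 equations gives 165 − 8Q = 0, hence Q = 165/8.
Back-substituting: q_Y = (76 − 165/4)/2 = 139/8, q_T = (44 − 165/4)/2 = 11/8, q_A = (45 − 165/4)/2 = 15/8.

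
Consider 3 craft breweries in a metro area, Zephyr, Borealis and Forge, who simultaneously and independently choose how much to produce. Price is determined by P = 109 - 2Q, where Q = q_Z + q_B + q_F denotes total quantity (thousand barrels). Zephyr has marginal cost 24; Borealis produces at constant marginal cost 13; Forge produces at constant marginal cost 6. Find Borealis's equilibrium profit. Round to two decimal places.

312.50

Zephyr's profit: π_Z = (109 - 2Q)q_Z - (24q_Z). Setting ∂π_Z/∂q_Z = 0: 85 - 4q_Z - 2(q_B + q_F) = 0.
Borealis's first-order condition: 96 - 4q_B - 2(q_Z + q_F) = 0.
Forge's profit: π_F = (109 - 2Q)q_F - (6q_F). Setting ∂π_F/∂q_F = 0: 103 - 4q_F - 2(q_Z + q_B) = 0.
Adding the 3 first-order conditions: 284 − 8Q = 0, so Q = 71/2.
Back-substituting: q_Z = (85 − 71)/2 = 7, q_B = (96 − 71)/2 = 25/2, q_F = (103 − 71)/2 = 16.
Price P = 109 - 2·(71/2) = 38.
Borealis's profit: (38 - 13)·(25/2) = 625/2.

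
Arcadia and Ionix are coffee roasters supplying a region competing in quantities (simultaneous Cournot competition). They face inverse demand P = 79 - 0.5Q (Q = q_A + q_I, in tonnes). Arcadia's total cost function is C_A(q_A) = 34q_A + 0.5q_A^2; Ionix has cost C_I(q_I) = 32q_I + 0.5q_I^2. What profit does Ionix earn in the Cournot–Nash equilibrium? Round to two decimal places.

Arcadia's profit: π_A = (79 - 0.5Q)q_A - (34q_A + (1/2)q_A²). Setting ∂π_A/∂q_A = 0: 45 - 2q_A - (1/2)(q_I) = 0.
Ionix's profit: π_I = (79 - 0.5Q)q_I - (32q_I + (1/2)q_I²). Setting ∂π_I/∂q_I = 0: 47 - 2q_I - (1/2)(q_A) = 0.
Best responses: q_A = (45 - (1/2)q_I)/2, q_I = (47 - (1/2)q_A)/2.
Solving the pair: q_A = 266/15, q_I = 286/15.
Price P = 79 - (1/2)·(184/5) = 303/5.
Ionix's profit: (303/5)·(286/15) - 32·(286/15) - (1/2)(286/15)² = 363.5378.

363.54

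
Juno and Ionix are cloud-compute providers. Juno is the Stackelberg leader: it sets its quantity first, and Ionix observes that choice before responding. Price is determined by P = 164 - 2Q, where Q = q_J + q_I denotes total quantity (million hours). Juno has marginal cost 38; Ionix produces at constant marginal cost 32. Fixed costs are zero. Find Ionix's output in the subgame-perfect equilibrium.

18

The follower Ionix best-responds to any q_J: π_I = (164 - 2Q)q_I - 32q_I.
Setting the follower's marginal profit to zero, 132 - 2q_J - 4q_I = 0, i.e. q_I = (132 - 2q_J)/4.
Juno substitutes q_I(q_J) into its own profit: π_J = q_J(164 - 2q_J - (132 - 2q_J)/2) - 38q_J = (98 - q_J)q_J - 38q_J.
Leader FOC: 60 - 2q_J = 0, so q_J = 30.
Then q_I = (132 - 2·30)/4 = 18.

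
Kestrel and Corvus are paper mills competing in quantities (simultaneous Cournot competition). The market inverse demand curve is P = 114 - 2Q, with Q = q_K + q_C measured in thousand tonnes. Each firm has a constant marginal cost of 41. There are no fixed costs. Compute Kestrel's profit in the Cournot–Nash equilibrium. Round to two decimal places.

Each firm earns π_i = (114 - 2Q)q_i - 41q_i.
First-order condition (treating rivals' output as given): 73 - 4q_i - 2q_j = 0.
With identical firms every q_j equals q_i, so q_j = q_i and 73 = 6q_i, giving q_i = 73/6.
Price P = 114 - 2·(73/3) = 196/3.
Kestrel's profit: (196/3 - 41)·(73/6) = 296.0556.

296.06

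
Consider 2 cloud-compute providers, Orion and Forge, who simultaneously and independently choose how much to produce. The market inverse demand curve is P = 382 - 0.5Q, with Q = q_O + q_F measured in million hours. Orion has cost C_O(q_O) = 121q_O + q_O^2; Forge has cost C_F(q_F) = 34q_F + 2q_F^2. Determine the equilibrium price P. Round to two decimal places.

Orion's profit: π_O = (382 - 0.5Q)q_O - (121q_O + q_O²). Setting ∂π_O/∂q_O = 0: 261 - 3q_O - (1/2)(q_F) = 0.
Forge's profit: π_F = (382 - 0.5Q)q_F - (34q_F + 2q_F²). Setting ∂π_F/∂q_F = 0: 348 - 5q_F - (1/2)(q_O) = 0.
Rearranging gives the reaction functions q_O = (261 - (1/2)q_F)/3 and q_F = (348 - (1/2)q_O)/5.
Solving the pair: q_O = 76.6780, q_F = 61.9322.
Total output Q = 138.6102, so price P = 382 - (1/2)·138.6102 = 312.6949.

312.69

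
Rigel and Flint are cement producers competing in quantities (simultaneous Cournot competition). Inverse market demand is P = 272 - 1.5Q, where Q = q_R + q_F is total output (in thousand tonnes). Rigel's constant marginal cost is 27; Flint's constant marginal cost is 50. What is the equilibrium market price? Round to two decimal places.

116.33

Rigel's profit: π_R = (272 - 1.5Q)q_R - (27q_R). Setting ∂π_R/∂q_R = 0: 245 - 3q_R - (3/2)(q_F) = 0.
Flint's profit: π_F = (272 - 1.5Q)q_F - (50q_F). Setting ∂π_F/∂q_F = 0: 222 - 3q_F - (3/2)(q_R) = 0.
So q_R = (245 - (3/2)q_F)/3 and q_F = (222 - (3/2)q_R)/3.
Solving the pair: q_R = 536/9, q_F = 398/9.
Total output Q = 934/9, so price P = 272 - (3/2)·(934/9) = 349/3.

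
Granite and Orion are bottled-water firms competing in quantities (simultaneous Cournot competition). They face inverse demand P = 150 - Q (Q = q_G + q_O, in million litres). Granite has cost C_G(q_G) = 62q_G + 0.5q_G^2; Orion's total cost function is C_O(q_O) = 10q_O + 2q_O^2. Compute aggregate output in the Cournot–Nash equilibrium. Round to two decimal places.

42.35

Granite's profit: π_G = (150 - Q)q_G - (62q_G + (1/2)q_G²). Setting ∂π_G/∂q_G = 0: 88 - 3q_G - (q_O) = 0.
Orion's profit: π_O = (150 - Q)q_O - (10q_O + 2q_O²). Setting ∂π_O/∂q_O = 0: 140 - 6q_O - (q_G) = 0.
Best responses: q_G = (88 - q_O)/3, q_O = (140 - q_G)/6.
Solving the pair: q_G = 388/17, q_O = 332/17.
Total output Q = 388/17 + 332/17 = 720/17.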